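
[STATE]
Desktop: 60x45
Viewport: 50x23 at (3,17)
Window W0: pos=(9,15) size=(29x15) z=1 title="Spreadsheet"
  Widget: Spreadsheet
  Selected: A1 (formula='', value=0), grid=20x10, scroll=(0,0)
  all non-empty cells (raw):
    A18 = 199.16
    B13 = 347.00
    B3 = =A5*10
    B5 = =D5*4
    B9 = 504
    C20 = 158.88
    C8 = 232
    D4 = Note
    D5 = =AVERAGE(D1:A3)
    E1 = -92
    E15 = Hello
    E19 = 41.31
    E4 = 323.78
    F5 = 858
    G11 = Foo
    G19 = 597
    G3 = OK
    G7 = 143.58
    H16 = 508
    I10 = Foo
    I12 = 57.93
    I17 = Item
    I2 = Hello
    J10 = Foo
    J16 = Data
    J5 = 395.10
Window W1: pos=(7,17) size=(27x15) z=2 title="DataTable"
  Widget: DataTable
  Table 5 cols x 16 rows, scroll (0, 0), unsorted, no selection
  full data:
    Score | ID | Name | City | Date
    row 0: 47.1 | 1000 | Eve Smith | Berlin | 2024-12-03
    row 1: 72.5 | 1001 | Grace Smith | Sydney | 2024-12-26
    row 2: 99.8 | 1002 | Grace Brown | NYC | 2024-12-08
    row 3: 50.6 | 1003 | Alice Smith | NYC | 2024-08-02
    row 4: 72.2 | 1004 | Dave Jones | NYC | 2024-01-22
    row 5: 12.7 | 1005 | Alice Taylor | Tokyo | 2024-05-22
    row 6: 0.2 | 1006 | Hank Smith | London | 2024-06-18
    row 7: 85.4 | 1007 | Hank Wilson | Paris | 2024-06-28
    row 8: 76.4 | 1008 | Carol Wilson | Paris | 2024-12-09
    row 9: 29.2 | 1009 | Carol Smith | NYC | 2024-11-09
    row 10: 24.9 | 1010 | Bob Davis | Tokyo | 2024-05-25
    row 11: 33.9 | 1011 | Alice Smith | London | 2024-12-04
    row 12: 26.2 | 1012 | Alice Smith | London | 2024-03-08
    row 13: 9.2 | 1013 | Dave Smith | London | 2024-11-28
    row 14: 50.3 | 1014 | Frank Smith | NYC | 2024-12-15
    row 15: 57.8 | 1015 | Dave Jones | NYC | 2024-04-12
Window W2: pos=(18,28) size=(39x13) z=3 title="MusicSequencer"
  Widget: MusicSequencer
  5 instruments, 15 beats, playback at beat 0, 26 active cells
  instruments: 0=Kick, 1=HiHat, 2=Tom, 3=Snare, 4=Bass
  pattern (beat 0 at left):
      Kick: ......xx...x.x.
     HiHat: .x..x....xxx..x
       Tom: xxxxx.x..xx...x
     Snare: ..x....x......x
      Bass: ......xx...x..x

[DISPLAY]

    ┏━━━━━━━━━━━━━━━━━━━━━━━━━┓───┨               
    ┃ DataTable               ┃   ┃               
    ┠─────────────────────────┨   ┃               
    ┃Score│ID  │Name        │C┃---┃               
    ┃─────┼────┼────────────┼─┃   ┃               
    ┃47.1 │1000│Eve Smith   │B┃   ┃               
    ┃72.5 │1001│Grace Smith │S┃   ┃               
    ┃99.8 │1002│Grace Brown │N┃   ┃               
    ┃50.6 │1003│Alice Smith │N┃   ┃               
    ┃72.2 │1004│Dave Jones  │N┃   ┃               
    ┃12.7 │1005│Alice Taylor│T┃   ┃               
    ┃0.2  │1006┏━━━━━━━━━━━━━━━━━━━━━━━━━━━━━━━━━━
    ┃85.4 │1007┃ MusicSequencer                   
    ┃76.4 │1008┠──────────────────────────────────
    ┗━━━━━━━━━━┃      ▼12345678901234             
               ┃  Kick······██···█·█·             
               ┃ HiHat·█··█····███··█             
               ┃   Tom█████·█··██···█             
               ┃ Snare··█····█······█             
               ┃  Bass······██···█··█             
               ┃                                  
               ┃                                  
               ┃                                  


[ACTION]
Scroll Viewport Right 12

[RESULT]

━━━━━━━━━━━━━━━━━━━━━━━┓───┨                      
ataTable               ┃   ┃                      
───────────────────────┨   ┃                      
ore│ID  │Name        │C┃---┃                      
───┼────┼────────────┼─┃   ┃                      
.1 │1000│Eve Smith   │B┃   ┃                      
.5 │1001│Grace Smith │S┃   ┃                      
.8 │1002│Grace Brown │N┃   ┃                      
.6 │1003│Alice Smith │N┃   ┃                      
.2 │1004│Dave Jones  │N┃   ┃                      
.7 │1005│Alice Taylor│T┃   ┃                      
2  │1006┏━━━━━━━━━━━━━━━━━━━━━━━━━━━━━━━━━━━━━┓   
.4 │1007┃ MusicSequencer                      ┃   
.4 │1008┠─────────────────────────────────────┨   
━━━━━━━━┃      ▼12345678901234                ┃   
        ┃  Kick······██···█·█·                ┃   
        ┃ HiHat·█··█····███··█                ┃   
        ┃   Tom█████·█··██···█                ┃   
        ┃ Snare··█····█······█                ┃   
        ┃  Bass······██···█··█                ┃   
        ┃                                     ┃   
        ┃                                     ┃   
        ┃                                     ┃   


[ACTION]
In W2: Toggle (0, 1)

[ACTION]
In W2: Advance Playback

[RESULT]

━━━━━━━━━━━━━━━━━━━━━━━┓───┨                      
ataTable               ┃   ┃                      
───────────────────────┨   ┃                      
ore│ID  │Name        │C┃---┃                      
───┼────┼────────────┼─┃   ┃                      
.1 │1000│Eve Smith   │B┃   ┃                      
.5 │1001│Grace Smith │S┃   ┃                      
.8 │1002│Grace Brown │N┃   ┃                      
.6 │1003│Alice Smith │N┃   ┃                      
.2 │1004│Dave Jones  │N┃   ┃                      
.7 │1005│Alice Taylor│T┃   ┃                      
2  │1006┏━━━━━━━━━━━━━━━━━━━━━━━━━━━━━━━━━━━━━┓   
.4 │1007┃ MusicSequencer                      ┃   
.4 │1008┠─────────────────────────────────────┨   
━━━━━━━━┃      0▼2345678901234                ┃   
        ┃  Kick·█····██···█·█·                ┃   
        ┃ HiHat·█··█····███··█                ┃   
        ┃   Tom█████·█··██···█                ┃   
        ┃ Snare··█····█······█                ┃   
        ┃  Bass······██···█··█                ┃   
        ┃                                     ┃   
        ┃                                     ┃   
        ┃                                     ┃   


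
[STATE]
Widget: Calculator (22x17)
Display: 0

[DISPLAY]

                     0
┌───┬───┬───┬───┐     
│ 7 │ 8 │ 9 │ ÷ │     
├───┼───┼───┼───┤     
│ 4 │ 5 │ 6 │ × │     
├───┼───┼───┼───┤     
│ 1 │ 2 │ 3 │ - │     
├───┼───┼───┼───┤     
│ 0 │ . │ = │ + │     
├───┼───┼───┼───┤     
│ C │ MC│ MR│ M+│     
└───┴───┴───┴───┘     
                      
                      
                      
                      
                      


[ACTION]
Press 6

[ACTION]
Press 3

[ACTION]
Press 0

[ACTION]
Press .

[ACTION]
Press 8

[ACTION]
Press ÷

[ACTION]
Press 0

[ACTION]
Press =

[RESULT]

                 Error
┌───┬───┬───┬───┐     
│ 7 │ 8 │ 9 │ ÷ │     
├───┼───┼───┼───┤     
│ 4 │ 5 │ 6 │ × │     
├───┼───┼───┼───┤     
│ 1 │ 2 │ 3 │ - │     
├───┼───┼───┼───┤     
│ 0 │ . │ = │ + │     
├───┼───┼───┼───┤     
│ C │ MC│ MR│ M+│     
└───┴───┴───┴───┘     
                      
                      
                      
                      
                      


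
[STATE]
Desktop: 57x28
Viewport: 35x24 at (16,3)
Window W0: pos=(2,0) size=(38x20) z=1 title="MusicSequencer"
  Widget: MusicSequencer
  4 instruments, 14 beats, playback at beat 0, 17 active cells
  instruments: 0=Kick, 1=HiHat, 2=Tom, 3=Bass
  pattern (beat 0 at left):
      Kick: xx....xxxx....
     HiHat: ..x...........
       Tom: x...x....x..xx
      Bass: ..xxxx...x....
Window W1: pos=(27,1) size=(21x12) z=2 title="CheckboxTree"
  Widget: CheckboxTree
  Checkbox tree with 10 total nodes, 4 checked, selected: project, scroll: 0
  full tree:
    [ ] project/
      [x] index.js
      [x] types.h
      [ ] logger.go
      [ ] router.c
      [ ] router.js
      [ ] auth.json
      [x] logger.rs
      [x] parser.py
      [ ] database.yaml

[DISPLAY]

7890123    ┠───────────────────┨   
███····    ┃>[-] project/      ┃   
·······    ┃   [x] index.js    ┃   
··█··██    ┃   [x] types.h     ┃   
··█····    ┃   [ ] logger.go   ┃   
           ┃   [ ] router.c    ┃   
           ┃   [ ] router.js   ┃   
           ┃   [ ] auth.json   ┃   
           ┃   [x] logger.rs   ┃   
           ┗━━━━━━━━━━━━━━━━━━━┛   
                       ┃           
                       ┃           
                       ┃           
                       ┃           
                       ┃           
                       ┃           
━━━━━━━━━━━━━━━━━━━━━━━┛           
                                   
                                   
                                   
                                   
                                   
                                   
                                   


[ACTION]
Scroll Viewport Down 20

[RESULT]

███····    ┃>[-] project/      ┃   
·······    ┃   [x] index.js    ┃   
··█··██    ┃   [x] types.h     ┃   
··█····    ┃   [ ] logger.go   ┃   
           ┃   [ ] router.c    ┃   
           ┃   [ ] router.js   ┃   
           ┃   [ ] auth.json   ┃   
           ┃   [x] logger.rs   ┃   
           ┗━━━━━━━━━━━━━━━━━━━┛   
                       ┃           
                       ┃           
                       ┃           
                       ┃           
                       ┃           
                       ┃           
━━━━━━━━━━━━━━━━━━━━━━━┛           
                                   
                                   
                                   
                                   
                                   
                                   
                                   
                                   


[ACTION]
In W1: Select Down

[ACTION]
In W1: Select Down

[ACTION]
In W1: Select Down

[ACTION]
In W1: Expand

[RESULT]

███····    ┃ [-] project/      ┃   
·······    ┃   [x] index.js    ┃   
··█··██    ┃   [x] types.h     ┃   
··█····    ┃>  [ ] logger.go   ┃   
           ┃   [ ] router.c    ┃   
           ┃   [ ] router.js   ┃   
           ┃   [ ] auth.json   ┃   
           ┃   [x] logger.rs   ┃   
           ┗━━━━━━━━━━━━━━━━━━━┛   
                       ┃           
                       ┃           
                       ┃           
                       ┃           
                       ┃           
                       ┃           
━━━━━━━━━━━━━━━━━━━━━━━┛           
                                   
                                   
                                   
                                   
                                   
                                   
                                   
                                   


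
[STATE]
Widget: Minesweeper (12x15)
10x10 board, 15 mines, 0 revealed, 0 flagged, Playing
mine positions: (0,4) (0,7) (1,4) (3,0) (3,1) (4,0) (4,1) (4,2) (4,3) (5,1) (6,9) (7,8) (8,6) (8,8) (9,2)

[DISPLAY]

■■■■■■■■■■  
■■■■■■■■■■  
■■■■■■■■■■  
■■■■■■■■■■  
■■■■■■■■■■  
■■■■■■■■■■  
■■■■■■■■■■  
■■■■■■■■■■  
■■■■■■■■■■  
■■■■■■■■■■  
            
            
            
            
            


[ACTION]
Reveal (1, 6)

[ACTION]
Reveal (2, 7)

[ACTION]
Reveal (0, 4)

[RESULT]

■■■■✹■■✹1   
■■■■✹2111   
■■■■11      
✹✹■■1       
✹✹✹✹1       
■✹421   11  
111    12✹  
     113✹■  
 111 1✹■✹■  
 1✹1 1■■■■  
            
            
            
            
            


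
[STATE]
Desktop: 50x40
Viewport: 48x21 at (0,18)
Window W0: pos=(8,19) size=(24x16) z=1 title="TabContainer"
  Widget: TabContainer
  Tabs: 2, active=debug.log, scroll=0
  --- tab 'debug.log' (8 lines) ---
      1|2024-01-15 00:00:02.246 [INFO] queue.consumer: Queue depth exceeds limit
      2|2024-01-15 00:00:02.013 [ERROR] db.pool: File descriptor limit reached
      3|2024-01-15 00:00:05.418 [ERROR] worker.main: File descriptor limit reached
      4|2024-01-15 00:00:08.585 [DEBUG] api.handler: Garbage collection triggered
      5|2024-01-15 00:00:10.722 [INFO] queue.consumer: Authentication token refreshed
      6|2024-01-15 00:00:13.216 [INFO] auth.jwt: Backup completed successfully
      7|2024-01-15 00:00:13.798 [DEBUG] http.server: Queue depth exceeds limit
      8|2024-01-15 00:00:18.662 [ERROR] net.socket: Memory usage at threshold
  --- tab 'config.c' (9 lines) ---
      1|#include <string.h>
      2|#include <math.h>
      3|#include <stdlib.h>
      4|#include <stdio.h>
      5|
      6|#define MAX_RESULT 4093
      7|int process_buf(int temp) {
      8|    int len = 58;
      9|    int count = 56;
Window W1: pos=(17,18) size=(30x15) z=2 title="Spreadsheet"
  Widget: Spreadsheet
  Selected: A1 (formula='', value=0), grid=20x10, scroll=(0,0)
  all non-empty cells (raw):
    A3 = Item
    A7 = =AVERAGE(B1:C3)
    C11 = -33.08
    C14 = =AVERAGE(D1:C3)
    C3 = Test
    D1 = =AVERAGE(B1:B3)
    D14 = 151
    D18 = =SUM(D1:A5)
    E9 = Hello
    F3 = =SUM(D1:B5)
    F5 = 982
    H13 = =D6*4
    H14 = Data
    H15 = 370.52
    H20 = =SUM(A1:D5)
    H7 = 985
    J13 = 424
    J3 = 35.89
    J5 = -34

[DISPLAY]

                 ┏━━━━━━━━━━━━━━━━━━━━━━━━━━━━┓ 
        ┏━━━━━━━━┃ Spreadsheet                ┃ 
        ┃ TabCont┠────────────────────────────┨ 
        ┠────────┃A1:                         ┃ 
        ┃[debug.l┃       A       B       C    ┃ 
        ┃────────┃----------------------------┃ 
        ┃2024-01-┃  1      [0]       0       0┃ 
        ┃2024-01-┃  2        0       0       0┃ 
        ┃2024-01-┃  3 Item           0Test    ┃ 
        ┃2024-01-┃  4        0       0       0┃ 
        ┃2024-01-┃  5        0       0       0┃ 
        ┃2024-01-┃  6        0       0       0┃ 
        ┃2024-01-┃  7        0       0       0┃ 
        ┃2024-01-┃  8        0       0       0┃ 
        ┃        ┗━━━━━━━━━━━━━━━━━━━━━━━━━━━━┛ 
        ┃                      ┃                
        ┗━━━━━━━━━━━━━━━━━━━━━━┛                
                                                
                                                
                                                
                                                


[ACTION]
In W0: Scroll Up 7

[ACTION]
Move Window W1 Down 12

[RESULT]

                                                
        ┏━━━━━━━━━━━━━━━━━━━━━━┓                
        ┃ TabContainer         ┃                
        ┠──────────────────────┨                
        ┃[debug.log]│ config.c ┃                
        ┃──────────────────────┃                
        ┃2024-01-15 00:00:02.24┃                
        ┃2024-01-┏━━━━━━━━━━━━━━━━━━━━━━━━━━━━┓ 
        ┃2024-01-┃ Spreadsheet                ┃ 
        ┃2024-01-┠────────────────────────────┨ 
        ┃2024-01-┃A1:                         ┃ 
        ┃2024-01-┃       A       B       C    ┃ 
        ┃2024-01-┃----------------------------┃ 
        ┃2024-01-┃  1      [0]       0       0┃ 
        ┃        ┃  2        0       0       0┃ 
        ┃        ┃  3 Item           0Test    ┃ 
        ┗━━━━━━━━┃  4        0       0       0┃ 
                 ┃  5        0       0       0┃ 
                 ┃  6        0       0       0┃ 
                 ┃  7        0       0       0┃ 
                 ┃  8        0       0       0┃ 


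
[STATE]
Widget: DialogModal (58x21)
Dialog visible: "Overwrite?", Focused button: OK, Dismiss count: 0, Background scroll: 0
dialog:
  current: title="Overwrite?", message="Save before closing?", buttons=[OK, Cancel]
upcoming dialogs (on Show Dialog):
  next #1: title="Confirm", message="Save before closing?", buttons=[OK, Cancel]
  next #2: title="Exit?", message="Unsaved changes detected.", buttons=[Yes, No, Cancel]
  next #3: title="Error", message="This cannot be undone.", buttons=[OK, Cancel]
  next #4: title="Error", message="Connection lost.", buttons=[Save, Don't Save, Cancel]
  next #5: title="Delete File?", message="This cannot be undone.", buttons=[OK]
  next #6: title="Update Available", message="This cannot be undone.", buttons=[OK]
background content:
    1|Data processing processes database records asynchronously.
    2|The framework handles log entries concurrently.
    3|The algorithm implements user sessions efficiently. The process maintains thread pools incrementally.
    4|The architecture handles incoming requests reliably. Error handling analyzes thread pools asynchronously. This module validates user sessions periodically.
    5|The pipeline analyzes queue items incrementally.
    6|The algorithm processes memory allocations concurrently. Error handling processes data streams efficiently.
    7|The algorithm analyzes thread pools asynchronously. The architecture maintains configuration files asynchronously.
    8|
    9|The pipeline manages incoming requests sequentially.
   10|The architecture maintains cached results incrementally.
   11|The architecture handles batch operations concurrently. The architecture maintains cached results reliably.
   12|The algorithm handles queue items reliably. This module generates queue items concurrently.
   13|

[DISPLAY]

Data processing processes database records asynchronously.
The framework handles log entries concurrently.           
The algorithm implements user sessions efficiently. The pr
The architecture handles incoming requests reliably. Error
The pipeline analyzes queue items incrementally.          
The algorithm processes memory allocations concurrently. E
The algorithm analyzes thread pools asynchronously. The ar
                                                          
The pipeline mana┌──────────────────────┐quentially.      
The architecture │      Overwrite?      │ incrementally.  
The architecture │ Save before closing? │ concurrently. Th
The algorithm han│    [OK]  Cancel      │y. This module ge
                 └──────────────────────┘                 
                                                          
                                                          
                                                          
                                                          
                                                          
                                                          
                                                          
                                                          


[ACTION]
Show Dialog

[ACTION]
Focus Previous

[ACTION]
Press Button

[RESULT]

Data processing processes database records asynchronously.
The framework handles log entries concurrently.           
The algorithm implements user sessions efficiently. The pr
The architecture handles incoming requests reliably. Error
The pipeline analyzes queue items incrementally.          
The algorithm processes memory allocations concurrently. E
The algorithm analyzes thread pools asynchronously. The ar
                                                          
The pipeline manages incoming requests sequentially.      
The architecture maintains cached results incrementally.  
The architecture handles batch operations concurrently. Th
The algorithm handles queue items reliably. This module ge
                                                          
                                                          
                                                          
                                                          
                                                          
                                                          
                                                          
                                                          
                                                          


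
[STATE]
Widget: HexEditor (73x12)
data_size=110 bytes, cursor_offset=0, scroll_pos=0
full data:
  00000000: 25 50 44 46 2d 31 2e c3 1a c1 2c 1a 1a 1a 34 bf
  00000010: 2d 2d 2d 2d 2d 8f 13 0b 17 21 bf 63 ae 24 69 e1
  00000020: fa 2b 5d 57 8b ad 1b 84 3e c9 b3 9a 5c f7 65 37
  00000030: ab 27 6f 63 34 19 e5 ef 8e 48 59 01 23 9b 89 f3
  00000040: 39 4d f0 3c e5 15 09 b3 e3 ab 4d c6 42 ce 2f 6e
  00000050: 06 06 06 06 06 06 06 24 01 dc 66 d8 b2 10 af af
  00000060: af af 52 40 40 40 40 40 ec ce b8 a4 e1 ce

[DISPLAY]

00000000  25 50 44 46 2d 31 2e c3  1a c1 2c 1a 1a 1a 34 bf  |%PDF-1....,.
00000010  2d 2d 2d 2d 2d 8f 13 0b  17 21 bf 63 ae 24 69 e1  |-----....!.c
00000020  fa 2b 5d 57 8b ad 1b 84  3e c9 b3 9a 5c f7 65 37  |.+]W....>...
00000030  ab 27 6f 63 34 19 e5 ef  8e 48 59 01 23 9b 89 f3  |.'oc4....HY.
00000040  39 4d f0 3c e5 15 09 b3  e3 ab 4d c6 42 ce 2f 6e  |9M.<......M.
00000050  06 06 06 06 06 06 06 24  01 dc 66 d8 b2 10 af af  |.......$..f.
00000060  af af 52 40 40 40 40 40  ec ce b8 a4 e1 ce        |..R@@@@@....
                                                                         
                                                                         
                                                                         
                                                                         
                                                                         


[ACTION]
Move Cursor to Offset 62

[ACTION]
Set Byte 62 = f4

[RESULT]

00000000  25 50 44 46 2d 31 2e c3  1a c1 2c 1a 1a 1a 34 bf  |%PDF-1....,.
00000010  2d 2d 2d 2d 2d 8f 13 0b  17 21 bf 63 ae 24 69 e1  |-----....!.c
00000020  fa 2b 5d 57 8b ad 1b 84  3e c9 b3 9a 5c f7 65 37  |.+]W....>...
00000030  ab 27 6f 63 34 19 e5 ef  8e 48 59 01 23 9b F4 f3  |.'oc4....HY.
00000040  39 4d f0 3c e5 15 09 b3  e3 ab 4d c6 42 ce 2f 6e  |9M.<......M.
00000050  06 06 06 06 06 06 06 24  01 dc 66 d8 b2 10 af af  |.......$..f.
00000060  af af 52 40 40 40 40 40  ec ce b8 a4 e1 ce        |..R@@@@@....
                                                                         
                                                                         
                                                                         
                                                                         
                                                                         


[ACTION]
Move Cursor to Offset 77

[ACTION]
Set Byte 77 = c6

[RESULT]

00000000  25 50 44 46 2d 31 2e c3  1a c1 2c 1a 1a 1a 34 bf  |%PDF-1....,.
00000010  2d 2d 2d 2d 2d 8f 13 0b  17 21 bf 63 ae 24 69 e1  |-----....!.c
00000020  fa 2b 5d 57 8b ad 1b 84  3e c9 b3 9a 5c f7 65 37  |.+]W....>...
00000030  ab 27 6f 63 34 19 e5 ef  8e 48 59 01 23 9b f4 f3  |.'oc4....HY.
00000040  39 4d f0 3c e5 15 09 b3  e3 ab 4d c6 42 C6 2f 6e  |9M.<......M.
00000050  06 06 06 06 06 06 06 24  01 dc 66 d8 b2 10 af af  |.......$..f.
00000060  af af 52 40 40 40 40 40  ec ce b8 a4 e1 ce        |..R@@@@@....
                                                                         
                                                                         
                                                                         
                                                                         
                                                                         


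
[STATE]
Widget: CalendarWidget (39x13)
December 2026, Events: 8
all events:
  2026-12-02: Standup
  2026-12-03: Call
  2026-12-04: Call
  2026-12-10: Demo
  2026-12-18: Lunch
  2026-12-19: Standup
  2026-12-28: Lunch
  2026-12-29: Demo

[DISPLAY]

             December 2026             
Mo Tu We Th Fr Sa Su                   
    1  2*  3*  4*  5  6                
 7  8  9 10* 11 12 13                  
14 15 16 17 18* 19* 20                 
21 22 23 24 25 26 27                   
28* 29* 30 31                          
                                       
                                       
                                       
                                       
                                       
                                       


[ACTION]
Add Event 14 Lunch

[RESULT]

             December 2026             
Mo Tu We Th Fr Sa Su                   
    1  2*  3*  4*  5  6                
 7  8  9 10* 11 12 13                  
14* 15 16 17 18* 19* 20                
21 22 23 24 25 26 27                   
28* 29* 30 31                          
                                       
                                       
                                       
                                       
                                       
                                       


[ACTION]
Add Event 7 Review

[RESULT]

             December 2026             
Mo Tu We Th Fr Sa Su                   
    1  2*  3*  4*  5  6                
 7*  8  9 10* 11 12 13                 
14* 15 16 17 18* 19* 20                
21 22 23 24 25 26 27                   
28* 29* 30 31                          
                                       
                                       
                                       
                                       
                                       
                                       


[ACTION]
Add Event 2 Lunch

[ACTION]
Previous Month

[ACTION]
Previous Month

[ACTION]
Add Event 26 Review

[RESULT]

              October 2026             
Mo Tu We Th Fr Sa Su                   
          1  2  3  4                   
 5  6  7  8  9 10 11                   
12 13 14 15 16 17 18                   
19 20 21 22 23 24 25                   
26* 27 28 29 30 31                     
                                       
                                       
                                       
                                       
                                       
                                       


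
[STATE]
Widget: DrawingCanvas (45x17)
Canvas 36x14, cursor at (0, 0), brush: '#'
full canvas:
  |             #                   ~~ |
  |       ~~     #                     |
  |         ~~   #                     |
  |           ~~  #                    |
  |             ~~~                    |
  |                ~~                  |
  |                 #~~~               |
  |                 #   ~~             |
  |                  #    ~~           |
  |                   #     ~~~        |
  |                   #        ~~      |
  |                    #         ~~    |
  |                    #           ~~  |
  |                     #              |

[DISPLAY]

+            #                   ~~          
       ~~     #                              
         ~~   #                              
           ~~  #                             
             ~~~                             
                ~~                           
                 #~~~                        
                 #   ~~                      
                  #    ~~                    
                   #     ~~~                 
                   #        ~~               
                    #         ~~             
                    #           ~~           
                     #                       
                                             
                                             
                                             


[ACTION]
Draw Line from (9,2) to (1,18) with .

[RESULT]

+            #                   ~~          
       ~~     #   .                          
         ~~   # ..                           
           ~~ ..                             
            ..~~                             
          ..    ~~                           
        ..       #~~~                        
      ..         #   ~~                      
    ..            #    ~~                    
  ..               #     ~~~                 
                   #        ~~               
                    #         ~~             
                    #           ~~           
                     #                       
                                             
                                             
                                             


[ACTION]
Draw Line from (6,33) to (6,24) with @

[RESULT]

+            #                   ~~          
       ~~     #   .                          
         ~~   # ..                           
           ~~ ..                             
            ..~~                             
          ..    ~~                           
        ..       #~~~   @@@@@@@@@@           
      ..         #   ~~                      
    ..            #    ~~                    
  ..               #     ~~~                 
                   #        ~~               
                    #         ~~             
                    #           ~~           
                     #                       
                                             
                                             
                                             


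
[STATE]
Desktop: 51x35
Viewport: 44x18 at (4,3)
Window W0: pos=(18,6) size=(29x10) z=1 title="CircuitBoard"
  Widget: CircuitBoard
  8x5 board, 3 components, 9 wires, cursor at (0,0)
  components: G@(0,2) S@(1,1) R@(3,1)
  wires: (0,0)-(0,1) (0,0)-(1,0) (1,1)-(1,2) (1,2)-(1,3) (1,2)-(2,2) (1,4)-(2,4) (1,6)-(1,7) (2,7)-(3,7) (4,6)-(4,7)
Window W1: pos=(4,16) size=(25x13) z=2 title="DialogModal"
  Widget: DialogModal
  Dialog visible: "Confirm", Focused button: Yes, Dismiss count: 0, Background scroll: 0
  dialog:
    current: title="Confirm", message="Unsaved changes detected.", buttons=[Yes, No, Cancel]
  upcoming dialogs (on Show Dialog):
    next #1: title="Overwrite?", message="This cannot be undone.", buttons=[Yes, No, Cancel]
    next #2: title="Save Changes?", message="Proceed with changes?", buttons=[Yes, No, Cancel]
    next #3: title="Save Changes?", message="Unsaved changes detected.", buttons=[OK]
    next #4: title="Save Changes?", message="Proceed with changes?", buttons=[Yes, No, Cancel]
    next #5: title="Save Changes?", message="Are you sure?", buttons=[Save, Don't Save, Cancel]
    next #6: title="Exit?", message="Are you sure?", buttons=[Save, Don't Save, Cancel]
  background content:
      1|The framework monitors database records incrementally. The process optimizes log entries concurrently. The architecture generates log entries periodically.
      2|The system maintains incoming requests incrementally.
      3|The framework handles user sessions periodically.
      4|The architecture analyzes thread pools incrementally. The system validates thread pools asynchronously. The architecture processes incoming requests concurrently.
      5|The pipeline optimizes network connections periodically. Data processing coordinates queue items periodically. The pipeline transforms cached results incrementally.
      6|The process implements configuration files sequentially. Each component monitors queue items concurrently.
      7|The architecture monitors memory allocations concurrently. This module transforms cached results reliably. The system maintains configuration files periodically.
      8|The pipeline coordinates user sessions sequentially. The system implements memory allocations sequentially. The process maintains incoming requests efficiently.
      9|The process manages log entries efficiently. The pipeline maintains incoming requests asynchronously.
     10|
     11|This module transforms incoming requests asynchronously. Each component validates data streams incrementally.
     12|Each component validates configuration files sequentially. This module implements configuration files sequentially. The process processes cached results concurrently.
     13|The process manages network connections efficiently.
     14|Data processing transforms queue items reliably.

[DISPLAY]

                                            
                                            
                                            
              ┏━━━━━━━━━━━━━━━━━━━━━━━━━━━┓ 
              ┃ CircuitBoard              ┃ 
              ┠───────────────────────────┨ 
              ┃   0 1 2 3 4 5 6 7         ┃ 
              ┃0  [.]─ ·   G              ┃ 
              ┃    │                      ┃ 
              ┃1   ·   S ─ · ─ ·   ·      ┃ 
              ┃            │       │      ┃ 
              ┃2           ·       ·      ┃ 
              ┗━━━━━━━━━━━━━━━━━━━━━━━━━━━┛ 
┏━━━━━━━━━━━━━━━━━━━━━━━┓                   
┃ DialogModal           ┃                   
┠───────────────────────┨                   
┃The framework monitors ┃                   
┃The system maintains in┃                   


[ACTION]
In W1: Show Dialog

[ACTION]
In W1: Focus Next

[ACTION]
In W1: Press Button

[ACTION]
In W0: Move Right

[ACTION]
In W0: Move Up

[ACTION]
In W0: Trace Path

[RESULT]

                                            
                                            
                                            
              ┏━━━━━━━━━━━━━━━━━━━━━━━━━━━┓ 
              ┃ CircuitBoard              ┃ 
              ┠───────────────────────────┨ 
              ┃   0 1 2 3 4 5 6 7         ┃ 
              ┃0   · ─[.]  G              ┃ 
              ┃    │                      ┃ 
              ┃1   ·   S ─ · ─ ·   ·      ┃ 
              ┃            │       │      ┃ 
              ┃2           ·       ·      ┃ 
              ┗━━━━━━━━━━━━━━━━━━━━━━━━━━━┛ 
┏━━━━━━━━━━━━━━━━━━━━━━━┓                   
┃ DialogModal           ┃                   
┠───────────────────────┨                   
┃The framework monitors ┃                   
┃The system maintains in┃                   


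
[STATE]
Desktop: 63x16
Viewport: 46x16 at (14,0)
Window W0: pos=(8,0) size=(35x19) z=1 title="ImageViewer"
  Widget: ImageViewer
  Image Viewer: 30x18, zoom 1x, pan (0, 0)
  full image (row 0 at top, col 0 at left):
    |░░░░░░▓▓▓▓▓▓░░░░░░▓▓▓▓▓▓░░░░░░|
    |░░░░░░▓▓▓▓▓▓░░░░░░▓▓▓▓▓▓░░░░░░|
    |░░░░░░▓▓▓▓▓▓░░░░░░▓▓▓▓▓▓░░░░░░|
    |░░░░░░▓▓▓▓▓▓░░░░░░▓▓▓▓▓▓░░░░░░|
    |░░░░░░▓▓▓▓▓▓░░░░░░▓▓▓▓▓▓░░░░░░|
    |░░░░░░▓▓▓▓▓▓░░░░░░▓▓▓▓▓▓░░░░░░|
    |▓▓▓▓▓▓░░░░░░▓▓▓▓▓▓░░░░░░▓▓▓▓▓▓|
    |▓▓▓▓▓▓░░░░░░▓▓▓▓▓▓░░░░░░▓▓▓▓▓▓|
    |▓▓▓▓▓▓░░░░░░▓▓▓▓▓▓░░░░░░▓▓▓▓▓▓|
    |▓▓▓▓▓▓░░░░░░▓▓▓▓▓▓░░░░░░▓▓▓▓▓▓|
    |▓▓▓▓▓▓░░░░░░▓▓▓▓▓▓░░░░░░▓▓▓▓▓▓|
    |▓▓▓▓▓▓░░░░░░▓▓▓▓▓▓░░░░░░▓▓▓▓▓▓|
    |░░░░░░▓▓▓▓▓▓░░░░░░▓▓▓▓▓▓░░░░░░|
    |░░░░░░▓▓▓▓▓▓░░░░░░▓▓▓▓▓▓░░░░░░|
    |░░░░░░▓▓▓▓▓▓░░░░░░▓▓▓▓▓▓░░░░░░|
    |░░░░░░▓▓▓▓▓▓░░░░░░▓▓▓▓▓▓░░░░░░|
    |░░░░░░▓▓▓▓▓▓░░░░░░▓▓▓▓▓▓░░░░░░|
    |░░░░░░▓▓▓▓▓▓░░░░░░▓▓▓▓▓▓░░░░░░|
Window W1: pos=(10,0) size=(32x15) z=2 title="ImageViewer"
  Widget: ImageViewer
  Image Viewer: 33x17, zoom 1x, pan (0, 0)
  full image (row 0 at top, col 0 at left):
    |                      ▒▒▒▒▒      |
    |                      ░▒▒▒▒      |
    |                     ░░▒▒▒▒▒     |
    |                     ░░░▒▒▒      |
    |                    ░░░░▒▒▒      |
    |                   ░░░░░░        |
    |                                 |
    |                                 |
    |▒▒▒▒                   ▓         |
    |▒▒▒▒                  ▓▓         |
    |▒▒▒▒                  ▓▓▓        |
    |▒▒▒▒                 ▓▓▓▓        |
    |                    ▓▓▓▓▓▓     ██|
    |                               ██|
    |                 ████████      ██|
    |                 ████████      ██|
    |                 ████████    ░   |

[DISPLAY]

━━━━━━━━━━━━━━━━━━━━━━━━━━━┓┓                 
ageViewer                  ┃┃                 
───────────────────────────┨┨                 
                   ▒▒▒▒▒   ┃┃                 
                   ░▒▒▒▒   ┃┃                 
                  ░░▒▒▒▒▒  ┃┃                 
                  ░░░▒▒▒   ┃┃                 
                 ░░░░▒▒▒   ┃┃                 
                ░░░░░░     ┃┃                 
                           ┃┃                 
                           ┃┃                 
▒                   ▓      ┃┃                 
▒                  ▓▓      ┃┃                 
▒                  ▓▓▓     ┃┃                 
━━━━━━━━━━━━━━━━━━━━━━━━━━━┛┃                 
░▓▓▓▓▓▓░░░░░░▓▓▓▓▓▓░░░░░░   ┃                 


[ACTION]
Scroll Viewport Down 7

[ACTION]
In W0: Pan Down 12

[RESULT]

━━━━━━━━━━━━━━━━━━━━━━━━━━━┓┓                 
ageViewer                  ┃┃                 
───────────────────────────┨┨                 
                   ▒▒▒▒▒   ┃┃                 
                   ░▒▒▒▒   ┃┃                 
                  ░░▒▒▒▒▒  ┃┃                 
                  ░░░▒▒▒   ┃┃                 
                 ░░░░▒▒▒   ┃┃                 
                ░░░░░░     ┃┃                 
                           ┃┃                 
                           ┃┃                 
▒                   ▓      ┃┃                 
▒                  ▓▓      ┃┃                 
▒                  ▓▓▓     ┃┃                 
━━━━━━━━━━━━━━━━━━━━━━━━━━━┛┃                 
                            ┃                 


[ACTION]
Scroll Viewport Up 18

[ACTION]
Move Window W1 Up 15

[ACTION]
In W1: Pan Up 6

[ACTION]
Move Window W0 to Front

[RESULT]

━━━━━━━━━━━━━━━━━━━━━━━━━━━━┓                 
eViewer                     ┃                 
────────────────────────────┨                 
░▓▓▓▓▓▓░░░░░░▓▓▓▓▓▓░░░░░░   ┃                 
░▓▓▓▓▓▓░░░░░░▓▓▓▓▓▓░░░░░░   ┃                 
░▓▓▓▓▓▓░░░░░░▓▓▓▓▓▓░░░░░░   ┃                 
░▓▓▓▓▓▓░░░░░░▓▓▓▓▓▓░░░░░░   ┃                 
░▓▓▓▓▓▓░░░░░░▓▓▓▓▓▓░░░░░░   ┃                 
░▓▓▓▓▓▓░░░░░░▓▓▓▓▓▓░░░░░░   ┃                 
                            ┃                 
                            ┃                 
                            ┃                 
                            ┃                 
                            ┃                 
                            ┃                 
                            ┃                 
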